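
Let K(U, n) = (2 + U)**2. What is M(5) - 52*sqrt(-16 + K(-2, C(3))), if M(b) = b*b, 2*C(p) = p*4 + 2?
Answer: 25 - 208*I ≈ 25.0 - 208.0*I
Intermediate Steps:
C(p) = 1 + 2*p (C(p) = (p*4 + 2)/2 = (4*p + 2)/2 = (2 + 4*p)/2 = 1 + 2*p)
M(b) = b**2
M(5) - 52*sqrt(-16 + K(-2, C(3))) = 5**2 - 52*sqrt(-16 + (2 - 2)**2) = 25 - 52*sqrt(-16 + 0**2) = 25 - 52*sqrt(-16 + 0) = 25 - 208*I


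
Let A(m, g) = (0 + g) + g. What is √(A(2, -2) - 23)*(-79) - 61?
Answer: -61 - 237*I*√3 ≈ -61.0 - 410.5*I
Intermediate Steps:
A(m, g) = 2*g (A(m, g) = g + g = 2*g)
√(A(2, -2) - 23)*(-79) - 61 = √(2*(-2) - 23)*(-79) - 61 = √(-4 - 23)*(-79) - 61 = √(-27)*(-79) - 61 = (3*I*√3)*(-79) - 61 = -237*I*√3 - 61 = -61 - 237*I*√3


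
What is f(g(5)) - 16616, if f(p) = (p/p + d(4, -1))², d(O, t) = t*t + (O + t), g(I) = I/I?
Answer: -16591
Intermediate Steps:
g(I) = 1
d(O, t) = O + t + t² (d(O, t) = t² + (O + t) = O + t + t²)
f(p) = 25 (f(p) = (p/p + (4 - 1 + (-1)²))² = (1 + (4 - 1 + 1))² = (1 + 4)² = 5² = 25)
f(g(5)) - 16616 = 25 - 16616 = -16591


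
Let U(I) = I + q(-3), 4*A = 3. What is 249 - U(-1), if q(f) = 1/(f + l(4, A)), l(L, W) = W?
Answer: 2254/9 ≈ 250.44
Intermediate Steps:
A = ¾ (A = (¼)*3 = ¾ ≈ 0.75000)
q(f) = 1/(¾ + f) (q(f) = 1/(f + ¾) = 1/(¾ + f))
U(I) = -4/9 + I (U(I) = I + 4/(3 + 4*(-3)) = I + 4/(3 - 12) = I + 4/(-9) = I + 4*(-⅑) = I - 4/9 = -4/9 + I)
249 - U(-1) = 249 - (-4/9 - 1) = 249 - 1*(-13/9) = 249 + 13/9 = 2254/9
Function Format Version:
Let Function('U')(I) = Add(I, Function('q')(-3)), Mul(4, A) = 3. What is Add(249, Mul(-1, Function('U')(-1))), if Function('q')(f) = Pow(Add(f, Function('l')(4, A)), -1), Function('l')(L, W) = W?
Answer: Rational(2254, 9) ≈ 250.44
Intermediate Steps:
A = Rational(3, 4) (A = Mul(Rational(1, 4), 3) = Rational(3, 4) ≈ 0.75000)
Function('q')(f) = Pow(Add(Rational(3, 4), f), -1) (Function('q')(f) = Pow(Add(f, Rational(3, 4)), -1) = Pow(Add(Rational(3, 4), f), -1))
Function('U')(I) = Add(Rational(-4, 9), I) (Function('U')(I) = Add(I, Mul(4, Pow(Add(3, Mul(4, -3)), -1))) = Add(I, Mul(4, Pow(Add(3, -12), -1))) = Add(I, Mul(4, Pow(-9, -1))) = Add(I, Mul(4, Rational(-1, 9))) = Add(I, Rational(-4, 9)) = Add(Rational(-4, 9), I))
Add(249, Mul(-1, Function('U')(-1))) = Add(249, Mul(-1, Add(Rational(-4, 9), -1))) = Add(249, Mul(-1, Rational(-13, 9))) = Add(249, Rational(13, 9)) = Rational(2254, 9)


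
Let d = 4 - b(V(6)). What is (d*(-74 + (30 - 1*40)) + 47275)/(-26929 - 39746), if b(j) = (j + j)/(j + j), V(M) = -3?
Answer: -47023/66675 ≈ -0.70526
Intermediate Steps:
b(j) = 1 (b(j) = (2*j)/((2*j)) = (2*j)*(1/(2*j)) = 1)
d = 3 (d = 4 - 1*1 = 4 - 1 = 3)
(d*(-74 + (30 - 1*40)) + 47275)/(-26929 - 39746) = (3*(-74 + (30 - 1*40)) + 47275)/(-26929 - 39746) = (3*(-74 + (30 - 40)) + 47275)/(-66675) = (3*(-74 - 10) + 47275)*(-1/66675) = (3*(-84) + 47275)*(-1/66675) = (-252 + 47275)*(-1/66675) = 47023*(-1/66675) = -47023/66675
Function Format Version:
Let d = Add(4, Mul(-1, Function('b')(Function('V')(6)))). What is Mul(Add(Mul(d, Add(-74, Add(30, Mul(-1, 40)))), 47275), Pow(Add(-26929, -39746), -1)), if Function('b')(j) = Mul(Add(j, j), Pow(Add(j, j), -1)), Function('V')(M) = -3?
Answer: Rational(-47023, 66675) ≈ -0.70526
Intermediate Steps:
Function('b')(j) = 1 (Function('b')(j) = Mul(Mul(2, j), Pow(Mul(2, j), -1)) = Mul(Mul(2, j), Mul(Rational(1, 2), Pow(j, -1))) = 1)
d = 3 (d = Add(4, Mul(-1, 1)) = Add(4, -1) = 3)
Mul(Add(Mul(d, Add(-74, Add(30, Mul(-1, 40)))), 47275), Pow(Add(-26929, -39746), -1)) = Mul(Add(Mul(3, Add(-74, Add(30, Mul(-1, 40)))), 47275), Pow(Add(-26929, -39746), -1)) = Mul(Add(Mul(3, Add(-74, Add(30, -40))), 47275), Pow(-66675, -1)) = Mul(Add(Mul(3, Add(-74, -10)), 47275), Rational(-1, 66675)) = Mul(Add(Mul(3, -84), 47275), Rational(-1, 66675)) = Mul(Add(-252, 47275), Rational(-1, 66675)) = Mul(47023, Rational(-1, 66675)) = Rational(-47023, 66675)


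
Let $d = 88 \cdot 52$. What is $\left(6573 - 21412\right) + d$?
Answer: $-10263$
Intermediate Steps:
$d = 4576$
$\left(6573 - 21412\right) + d = \left(6573 - 21412\right) + 4576 = -14839 + 4576 = -10263$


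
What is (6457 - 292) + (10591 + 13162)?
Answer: 29918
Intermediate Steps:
(6457 - 292) + (10591 + 13162) = 6165 + 23753 = 29918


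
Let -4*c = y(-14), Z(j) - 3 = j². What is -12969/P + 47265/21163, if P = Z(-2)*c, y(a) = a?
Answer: -546609909/1036987 ≈ -527.11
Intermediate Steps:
Z(j) = 3 + j²
c = 7/2 (c = -¼*(-14) = 7/2 ≈ 3.5000)
P = 49/2 (P = (3 + (-2)²)*(7/2) = (3 + 4)*(7/2) = 7*(7/2) = 49/2 ≈ 24.500)
-12969/P + 47265/21163 = -12969/49/2 + 47265/21163 = -12969*2/49 + 47265*(1/21163) = -25938/49 + 47265/21163 = -546609909/1036987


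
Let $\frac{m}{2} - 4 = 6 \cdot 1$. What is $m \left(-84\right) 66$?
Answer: $-110880$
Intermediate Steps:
$m = 20$ ($m = 8 + 2 \cdot 6 \cdot 1 = 8 + 2 \cdot 6 = 8 + 12 = 20$)
$m \left(-84\right) 66 = 20 \left(-84\right) 66 = \left(-1680\right) 66 = -110880$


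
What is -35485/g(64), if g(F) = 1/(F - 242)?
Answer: 6316330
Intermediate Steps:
g(F) = 1/(-242 + F)
-35485/g(64) = -35485/(1/(-242 + 64)) = -35485/(1/(-178)) = -35485/(-1/178) = -35485*(-178) = 6316330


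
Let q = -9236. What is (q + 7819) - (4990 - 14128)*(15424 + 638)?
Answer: 146773139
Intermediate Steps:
(q + 7819) - (4990 - 14128)*(15424 + 638) = (-9236 + 7819) - (4990 - 14128)*(15424 + 638) = -1417 - (-9138)*16062 = -1417 - 1*(-146774556) = -1417 + 146774556 = 146773139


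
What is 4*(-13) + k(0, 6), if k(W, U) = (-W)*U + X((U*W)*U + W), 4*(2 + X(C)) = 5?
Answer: -211/4 ≈ -52.750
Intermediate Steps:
X(C) = -3/4 (X(C) = -2 + (1/4)*5 = -2 + 5/4 = -3/4)
k(W, U) = -3/4 - U*W (k(W, U) = (-W)*U - 3/4 = -U*W - 3/4 = -3/4 - U*W)
4*(-13) + k(0, 6) = 4*(-13) + (-3/4 - 1*6*0) = -52 + (-3/4 + 0) = -52 - 3/4 = -211/4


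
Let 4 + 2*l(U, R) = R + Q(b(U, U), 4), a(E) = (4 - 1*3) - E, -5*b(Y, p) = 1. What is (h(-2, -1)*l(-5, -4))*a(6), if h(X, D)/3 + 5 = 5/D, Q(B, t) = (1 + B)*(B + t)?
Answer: -372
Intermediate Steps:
b(Y, p) = -1/5 (b(Y, p) = -1/5*1 = -1/5)
h(X, D) = -15 + 15/D (h(X, D) = -15 + 3*(5/D) = -15 + 15/D)
a(E) = 1 - E (a(E) = (4 - 3) - E = 1 - E)
l(U, R) = -12/25 + R/2 (l(U, R) = -2 + (R + (-1/5 + 4 + (-1/5)**2 - 1/5*4))/2 = -2 + (R + (-1/5 + 4 + 1/25 - 4/5))/2 = -2 + (R + 76/25)/2 = -2 + (76/25 + R)/2 = -2 + (38/25 + R/2) = -12/25 + R/2)
(h(-2, -1)*l(-5, -4))*a(6) = ((-15 + 15/(-1))*(-12/25 + (1/2)*(-4)))*(1 - 1*6) = ((-15 + 15*(-1))*(-12/25 - 2))*(1 - 6) = ((-15 - 15)*(-62/25))*(-5) = -30*(-62/25)*(-5) = (372/5)*(-5) = -372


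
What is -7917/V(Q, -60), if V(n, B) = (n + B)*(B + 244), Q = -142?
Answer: 7917/37168 ≈ 0.21301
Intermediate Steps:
V(n, B) = (244 + B)*(B + n) (V(n, B) = (B + n)*(244 + B) = (244 + B)*(B + n))
-7917/V(Q, -60) = -7917/((-60)**2 + 244*(-60) + 244*(-142) - 60*(-142)) = -7917/(3600 - 14640 - 34648 + 8520) = -7917/(-37168) = -7917*(-1/37168) = 7917/37168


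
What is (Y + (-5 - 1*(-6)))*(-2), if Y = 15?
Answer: -32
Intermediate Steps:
(Y + (-5 - 1*(-6)))*(-2) = (15 + (-5 - 1*(-6)))*(-2) = (15 + (-5 + 6))*(-2) = (15 + 1)*(-2) = 16*(-2) = -32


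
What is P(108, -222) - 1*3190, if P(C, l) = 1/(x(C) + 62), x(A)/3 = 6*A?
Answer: -6399139/2006 ≈ -3190.0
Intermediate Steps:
x(A) = 18*A (x(A) = 3*(6*A) = 18*A)
P(C, l) = 1/(62 + 18*C) (P(C, l) = 1/(18*C + 62) = 1/(62 + 18*C))
P(108, -222) - 1*3190 = 1/(2*(31 + 9*108)) - 1*3190 = 1/(2*(31 + 972)) - 3190 = (½)/1003 - 3190 = (½)*(1/1003) - 3190 = 1/2006 - 3190 = -6399139/2006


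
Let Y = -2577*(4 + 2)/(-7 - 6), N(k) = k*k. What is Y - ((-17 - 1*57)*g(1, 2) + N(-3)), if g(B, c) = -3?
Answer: 12459/13 ≈ 958.38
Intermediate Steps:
N(k) = k**2
Y = 15462/13 (Y = -15462/(-13) = -15462*(-1)/13 = -2577*(-6/13) = 15462/13 ≈ 1189.4)
Y - ((-17 - 1*57)*g(1, 2) + N(-3)) = 15462/13 - ((-17 - 1*57)*(-3) + (-3)**2) = 15462/13 - ((-17 - 57)*(-3) + 9) = 15462/13 - (-74*(-3) + 9) = 15462/13 - (222 + 9) = 15462/13 - 1*231 = 15462/13 - 231 = 12459/13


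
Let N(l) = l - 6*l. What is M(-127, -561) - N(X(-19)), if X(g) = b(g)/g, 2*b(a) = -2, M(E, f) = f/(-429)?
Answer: 388/247 ≈ 1.5709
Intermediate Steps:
M(E, f) = -f/429 (M(E, f) = f*(-1/429) = -f/429)
b(a) = -1 (b(a) = (½)*(-2) = -1)
X(g) = -1/g
N(l) = -5*l
M(-127, -561) - N(X(-19)) = -1/429*(-561) - (-5)*(-1/(-19)) = 17/13 - (-5)*(-1*(-1/19)) = 17/13 - (-5)/19 = 17/13 - 1*(-5/19) = 17/13 + 5/19 = 388/247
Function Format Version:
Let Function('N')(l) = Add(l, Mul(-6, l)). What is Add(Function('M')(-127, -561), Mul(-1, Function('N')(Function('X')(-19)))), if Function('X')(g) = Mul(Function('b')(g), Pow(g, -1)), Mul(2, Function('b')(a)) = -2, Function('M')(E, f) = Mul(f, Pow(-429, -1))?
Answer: Rational(388, 247) ≈ 1.5709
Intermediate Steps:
Function('M')(E, f) = Mul(Rational(-1, 429), f) (Function('M')(E, f) = Mul(f, Rational(-1, 429)) = Mul(Rational(-1, 429), f))
Function('b')(a) = -1 (Function('b')(a) = Mul(Rational(1, 2), -2) = -1)
Function('X')(g) = Mul(-1, Pow(g, -1))
Function('N')(l) = Mul(-5, l)
Add(Function('M')(-127, -561), Mul(-1, Function('N')(Function('X')(-19)))) = Add(Mul(Rational(-1, 429), -561), Mul(-1, Mul(-5, Mul(-1, Pow(-19, -1))))) = Add(Rational(17, 13), Mul(-1, Mul(-5, Mul(-1, Rational(-1, 19))))) = Add(Rational(17, 13), Mul(-1, Mul(-5, Rational(1, 19)))) = Add(Rational(17, 13), Mul(-1, Rational(-5, 19))) = Add(Rational(17, 13), Rational(5, 19)) = Rational(388, 247)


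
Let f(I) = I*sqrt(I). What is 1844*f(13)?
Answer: 23972*sqrt(13) ≈ 86432.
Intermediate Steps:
f(I) = I**(3/2)
1844*f(13) = 1844*13**(3/2) = 1844*(13*sqrt(13)) = 23972*sqrt(13)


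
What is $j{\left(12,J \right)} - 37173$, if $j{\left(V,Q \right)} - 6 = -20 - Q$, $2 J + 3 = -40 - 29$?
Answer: $-37151$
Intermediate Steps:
$J = -36$ ($J = - \frac{3}{2} + \frac{-40 - 29}{2} = - \frac{3}{2} + \frac{1}{2} \left(-69\right) = - \frac{3}{2} - \frac{69}{2} = -36$)
$j{\left(V,Q \right)} = -14 - Q$ ($j{\left(V,Q \right)} = 6 - \left(20 + Q\right) = -14 - Q$)
$j{\left(12,J \right)} - 37173 = \left(-14 - -36\right) - 37173 = \left(-14 + 36\right) - 37173 = 22 - 37173 = -37151$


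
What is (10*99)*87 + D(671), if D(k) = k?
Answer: 86801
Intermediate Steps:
(10*99)*87 + D(671) = (10*99)*87 + 671 = 990*87 + 671 = 86130 + 671 = 86801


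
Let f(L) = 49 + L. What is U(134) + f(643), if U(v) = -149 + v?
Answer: 677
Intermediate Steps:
U(134) + f(643) = (-149 + 134) + (49 + 643) = -15 + 692 = 677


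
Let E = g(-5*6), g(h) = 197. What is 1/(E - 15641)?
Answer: -1/15444 ≈ -6.4750e-5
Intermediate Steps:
E = 197
1/(E - 15641) = 1/(197 - 15641) = 1/(-15444) = -1/15444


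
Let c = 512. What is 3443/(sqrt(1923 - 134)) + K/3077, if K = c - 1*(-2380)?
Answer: 2892/3077 + 3443*sqrt(1789)/1789 ≈ 82.341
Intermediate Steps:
K = 2892 (K = 512 - 1*(-2380) = 512 + 2380 = 2892)
3443/(sqrt(1923 - 134)) + K/3077 = 3443/(sqrt(1923 - 134)) + 2892/3077 = 3443/(sqrt(1789)) + 2892*(1/3077) = 3443*(sqrt(1789)/1789) + 2892/3077 = 3443*sqrt(1789)/1789 + 2892/3077 = 2892/3077 + 3443*sqrt(1789)/1789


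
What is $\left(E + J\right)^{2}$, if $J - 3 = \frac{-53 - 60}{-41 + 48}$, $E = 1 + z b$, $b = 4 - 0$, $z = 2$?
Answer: $\frac{841}{49} \approx 17.163$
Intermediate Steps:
$b = 4$ ($b = 4 + 0 = 4$)
$E = 9$ ($E = 1 + 2 \cdot 4 = 1 + 8 = 9$)
$J = - \frac{92}{7}$ ($J = 3 + \frac{-53 - 60}{-41 + 48} = 3 - \frac{113}{7} = - \frac{92}{7} \approx -13.143$)
$\left(E + J\right)^{2} = \left(9 - \frac{92}{7}\right)^{2} = \left(- \frac{29}{7}\right)^{2} = \frac{841}{49}$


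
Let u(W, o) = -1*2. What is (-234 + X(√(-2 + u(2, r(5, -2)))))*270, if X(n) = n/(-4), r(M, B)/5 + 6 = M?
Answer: -63180 - 135*I ≈ -63180.0 - 135.0*I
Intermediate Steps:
r(M, B) = -30 + 5*M
u(W, o) = -2
X(n) = -n/4 (X(n) = n*(-¼) = -n/4)
(-234 + X(√(-2 + u(2, r(5, -2)))))*270 = (-234 - √(-2 - 2)/4)*270 = (-234 - I/2)*270 = -63180 - 135*I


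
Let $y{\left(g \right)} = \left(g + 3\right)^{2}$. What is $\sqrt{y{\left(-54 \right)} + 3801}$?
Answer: $\sqrt{6402} \approx 80.012$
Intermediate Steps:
$y{\left(g \right)} = \left(3 + g\right)^{2}$
$\sqrt{y{\left(-54 \right)} + 3801} = \sqrt{\left(3 - 54\right)^{2} + 3801} = \sqrt{\left(-51\right)^{2} + 3801} = \sqrt{2601 + 3801} = \sqrt{6402}$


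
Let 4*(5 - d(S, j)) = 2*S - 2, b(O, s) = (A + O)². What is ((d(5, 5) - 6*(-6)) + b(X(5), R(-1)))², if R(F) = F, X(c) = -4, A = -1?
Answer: 4096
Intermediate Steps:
b(O, s) = (-1 + O)²
d(S, j) = 11/2 - S/2 (d(S, j) = 5 - (2*S - 2)/4 = 5 - (-2 + 2*S)/4 = 5 + (½ - S/2) = 11/2 - S/2)
((d(5, 5) - 6*(-6)) + b(X(5), R(-1)))² = (((11/2 - ½*5) - 6*(-6)) + (-1 - 4)²)² = (((11/2 - 5/2) + 36) + (-5)²)² = ((3 + 36) + 25)² = (39 + 25)² = 64² = 4096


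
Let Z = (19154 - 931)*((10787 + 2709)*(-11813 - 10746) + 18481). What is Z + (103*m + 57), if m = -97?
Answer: -5547769729543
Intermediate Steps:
Z = -5547769719609 (Z = 18223*(13496*(-22559) + 18481) = 18223*(-304456264 + 18481) = 18223*(-304437783) = -5547769719609)
Z + (103*m + 57) = -5547769719609 + (103*(-97) + 57) = -5547769719609 + (-9991 + 57) = -5547769719609 - 9934 = -5547769729543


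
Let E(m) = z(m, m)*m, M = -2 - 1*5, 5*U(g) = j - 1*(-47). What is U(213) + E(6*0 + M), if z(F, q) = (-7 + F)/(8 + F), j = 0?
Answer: 537/5 ≈ 107.40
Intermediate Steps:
U(g) = 47/5 (U(g) = (0 - 1*(-47))/5 = (0 + 47)/5 = (1/5)*47 = 47/5)
z(F, q) = (-7 + F)/(8 + F)
M = -7 (M = -2 - 5 = -7)
E(m) = m*(-7 + m)/(8 + m) (E(m) = ((-7 + m)/(8 + m))*m = m*(-7 + m)/(8 + m))
U(213) + E(6*0 + M) = 47/5 + (6*0 - 7)*(-7 + (6*0 - 7))/(8 + (6*0 - 7)) = 47/5 + (0 - 7)*(-7 + (0 - 7))/(8 + (0 - 7)) = 47/5 - 7*(-7 - 7)/(8 - 7) = 47/5 - 7*(-14)/1 = 47/5 - 7*1*(-14) = 47/5 + 98 = 537/5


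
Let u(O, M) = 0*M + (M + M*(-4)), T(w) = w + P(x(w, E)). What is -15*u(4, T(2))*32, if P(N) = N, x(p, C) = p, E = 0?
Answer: 5760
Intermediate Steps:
T(w) = 2*w (T(w) = w + w = 2*w)
u(O, M) = -3*M (u(O, M) = 0 + (M - 4*M) = 0 - 3*M = -3*M)
-15*u(4, T(2))*32 = -(-45)*2*2*32 = -(-45)*4*32 = -15*(-12)*32 = 180*32 = 5760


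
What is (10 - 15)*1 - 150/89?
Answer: -595/89 ≈ -6.6854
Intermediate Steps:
(10 - 15)*1 - 150/89 = -5*1 - 150*1/89 = -5 - 150/89 = -595/89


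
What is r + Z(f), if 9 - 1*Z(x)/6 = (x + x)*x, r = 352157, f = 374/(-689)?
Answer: 167200279619/474721 ≈ 3.5221e+5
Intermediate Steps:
f = -374/689 (f = 374*(-1/689) = -374/689 ≈ -0.54282)
Z(x) = 54 - 12*x**2 (Z(x) = 54 - 6*(x + x)*x = 54 - 6*2*x*x = 54 - 12*x**2)
r + Z(f) = 352157 + (54 - 12*(-374/689)**2) = 352157 + (54 - 12*139876/474721) = 352157 + (54 - 1678512/474721) = 352157 + 23956422/474721 = 167200279619/474721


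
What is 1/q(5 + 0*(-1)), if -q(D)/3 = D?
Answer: -1/15 ≈ -0.066667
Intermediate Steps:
q(D) = -3*D
1/q(5 + 0*(-1)) = 1/(-3*(5 + 0*(-1))) = 1/(-3*(5 + 0)) = 1/(-3*5) = 1/(-15) = -1/15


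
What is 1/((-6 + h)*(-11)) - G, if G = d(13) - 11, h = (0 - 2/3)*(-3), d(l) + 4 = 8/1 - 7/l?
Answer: 4325/572 ≈ 7.5612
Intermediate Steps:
d(l) = 4 - 7/l (d(l) = -4 + (8/1 - 7/l) = -4 + (8*1 - 7/l) = -4 + (8 - 7/l) = 4 - 7/l)
h = 2 (h = (0 - 2*1/3)*(-3) = (0 - 2/3)*(-3) = -2/3*(-3) = 2)
G = -98/13 (G = (4 - 7/13) - 11 = 45/13 - 11 = -98/13 ≈ -7.5385)
1/((-6 + h)*(-11)) - G = 1/((-6 + 2)*(-11)) - 1*(-98/13) = 1/(-4*(-11)) + 98/13 = 1/44 + 98/13 = 4325/572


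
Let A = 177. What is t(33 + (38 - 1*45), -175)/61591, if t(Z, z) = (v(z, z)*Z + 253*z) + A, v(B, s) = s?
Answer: -48648/61591 ≈ -0.78986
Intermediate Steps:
t(Z, z) = 177 + 253*z + Z*z (t(Z, z) = (z*Z + 253*z) + 177 = (Z*z + 253*z) + 177 = (253*z + Z*z) + 177 = 177 + 253*z + Z*z)
t(33 + (38 - 1*45), -175)/61591 = (177 + 253*(-175) + (33 + (38 - 1*45))*(-175))/61591 = (177 - 44275 + (33 + (38 - 45))*(-175))*(1/61591) = (177 - 44275 + (33 - 7)*(-175))*(1/61591) = (177 - 44275 + 26*(-175))*(1/61591) = (177 - 44275 - 4550)*(1/61591) = -48648*1/61591 = -48648/61591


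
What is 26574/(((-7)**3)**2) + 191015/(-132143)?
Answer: -1723741423/1413317437 ≈ -1.2196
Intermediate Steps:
26574/(((-7)**3)**2) + 191015/(-132143) = 26574/((-343)**2) + 191015*(-1/132143) = 26574/117649 - 17365/12013 = -1723741423/1413317437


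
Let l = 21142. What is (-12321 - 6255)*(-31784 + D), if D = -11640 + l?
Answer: 413910432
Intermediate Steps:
D = 9502 (D = -11640 + 21142 = 9502)
(-12321 - 6255)*(-31784 + D) = (-12321 - 6255)*(-31784 + 9502) = -18576*(-22282) = 413910432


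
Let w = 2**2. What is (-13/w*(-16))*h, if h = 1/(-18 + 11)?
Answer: -52/7 ≈ -7.4286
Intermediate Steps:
w = 4
h = -1/7 (h = 1/(-7) = -1/7 ≈ -0.14286)
(-13/w*(-16))*h = (-13/4*(-16))*(-1/7) = (-13*1/4*(-16))*(-1/7) = -13/4*(-16)*(-1/7) = 52*(-1/7) = -52/7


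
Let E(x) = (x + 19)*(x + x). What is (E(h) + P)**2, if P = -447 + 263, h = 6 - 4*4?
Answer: 132496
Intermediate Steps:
h = -10 (h = 6 - 16 = -10)
E(x) = 2*x*(19 + x) (E(x) = (19 + x)*(2*x) = 2*x*(19 + x))
P = -184
(E(h) + P)**2 = (2*(-10)*(19 - 10) - 184)**2 = (2*(-10)*9 - 184)**2 = (-180 - 184)**2 = (-364)**2 = 132496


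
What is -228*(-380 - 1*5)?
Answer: 87780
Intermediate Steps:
-228*(-380 - 1*5) = -228*(-380 - 5) = -228*(-385) = 87780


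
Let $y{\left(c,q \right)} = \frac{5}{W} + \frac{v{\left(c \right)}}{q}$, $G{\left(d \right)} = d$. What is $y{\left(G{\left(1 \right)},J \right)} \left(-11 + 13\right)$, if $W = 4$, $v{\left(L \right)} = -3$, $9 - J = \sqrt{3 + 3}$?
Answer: $\frac{89}{50} - \frac{2 \sqrt{6}}{25} \approx 1.584$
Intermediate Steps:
$J = 9 - \sqrt{6}$ ($J = 9 - \sqrt{3 + 3} = 9 - \sqrt{6} \approx 6.5505$)
$y{\left(c,q \right)} = \frac{5}{4} - \frac{3}{q}$
$y{\left(G{\left(1 \right)},J \right)} \left(-11 + 13\right) = \left(\frac{5}{4} - \frac{3}{9 - \sqrt{6}}\right) \left(-11 + 13\right) = \left(\frac{5}{4} - \frac{3}{9 - \sqrt{6}}\right) 2 = \frac{5}{2} - \frac{6}{9 - \sqrt{6}}$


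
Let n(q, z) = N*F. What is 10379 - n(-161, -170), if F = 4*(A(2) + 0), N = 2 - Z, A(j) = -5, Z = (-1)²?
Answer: 10399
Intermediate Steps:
Z = 1
N = 1 (N = 2 - 1*1 = 2 - 1 = 1)
F = -20 (F = 4*(-5 + 0) = 4*(-5) = -20)
n(q, z) = -20 (n(q, z) = 1*(-20) = -20)
10379 - n(-161, -170) = 10379 - 1*(-20) = 10379 + 20 = 10399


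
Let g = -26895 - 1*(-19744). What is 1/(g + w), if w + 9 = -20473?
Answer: -1/27633 ≈ -3.6189e-5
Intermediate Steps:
w = -20482 (w = -9 - 20473 = -20482)
g = -7151 (g = -26895 + 19744 = -7151)
1/(g + w) = 1/(-7151 - 20482) = 1/(-27633) = -1/27633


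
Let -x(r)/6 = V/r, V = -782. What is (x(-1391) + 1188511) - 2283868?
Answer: -1523646279/1391 ≈ -1.0954e+6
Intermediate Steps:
x(r) = 4692/r (x(r) = -(-4692)/r = 4692/r)
(x(-1391) + 1188511) - 2283868 = (4692/(-1391) + 1188511) - 2283868 = (4692*(-1/1391) + 1188511) - 2283868 = (-4692/1391 + 1188511) - 2283868 = 1653214109/1391 - 2283868 = -1523646279/1391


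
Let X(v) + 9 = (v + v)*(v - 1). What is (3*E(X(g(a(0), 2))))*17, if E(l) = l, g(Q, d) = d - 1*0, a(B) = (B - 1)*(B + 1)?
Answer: -255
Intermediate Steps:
a(B) = (1 + B)*(-1 + B) (a(B) = (-1 + B)*(1 + B) = (1 + B)*(-1 + B))
g(Q, d) = d (g(Q, d) = d + 0 = d)
X(v) = -9 + 2*v*(-1 + v) (X(v) = -9 + (v + v)*(v - 1) = -9 + (2*v)*(-1 + v) = -9 + 2*v*(-1 + v))
(3*E(X(g(a(0), 2))))*17 = (3*(-9 - 2*2 + 2*2²))*17 = (3*(-9 - 4 + 2*4))*17 = (3*(-9 - 4 + 8))*17 = (3*(-5))*17 = -15*17 = -255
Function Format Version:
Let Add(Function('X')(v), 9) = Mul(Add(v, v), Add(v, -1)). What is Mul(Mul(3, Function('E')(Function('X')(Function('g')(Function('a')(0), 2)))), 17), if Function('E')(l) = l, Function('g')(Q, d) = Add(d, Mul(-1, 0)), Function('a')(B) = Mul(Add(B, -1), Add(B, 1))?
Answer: -255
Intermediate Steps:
Function('a')(B) = Mul(Add(1, B), Add(-1, B)) (Function('a')(B) = Mul(Add(-1, B), Add(1, B)) = Mul(Add(1, B), Add(-1, B)))
Function('g')(Q, d) = d (Function('g')(Q, d) = Add(d, 0) = d)
Function('X')(v) = Add(-9, Mul(2, v, Add(-1, v))) (Function('X')(v) = Add(-9, Mul(Add(v, v), Add(v, -1))) = Add(-9, Mul(Mul(2, v), Add(-1, v))) = Add(-9, Mul(2, v, Add(-1, v))))
Mul(Mul(3, Function('E')(Function('X')(Function('g')(Function('a')(0), 2)))), 17) = Mul(Mul(3, Add(-9, Mul(-2, 2), Mul(2, Pow(2, 2)))), 17) = Mul(Mul(3, Add(-9, -4, Mul(2, 4))), 17) = Mul(Mul(3, Add(-9, -4, 8)), 17) = Mul(Mul(3, -5), 17) = Mul(-15, 17) = -255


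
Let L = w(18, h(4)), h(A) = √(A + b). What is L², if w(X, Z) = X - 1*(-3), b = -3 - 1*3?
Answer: 441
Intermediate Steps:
b = -6 (b = -3 - 3 = -6)
h(A) = √(-6 + A) (h(A) = √(A - 6) = √(-6 + A))
w(X, Z) = 3 + X (w(X, Z) = X + 3 = 3 + X)
L = 21 (L = 3 + 18 = 21)
L² = 21² = 441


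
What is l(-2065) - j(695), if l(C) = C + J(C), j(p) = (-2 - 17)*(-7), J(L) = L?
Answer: -4263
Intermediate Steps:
j(p) = 133 (j(p) = -19*(-7) = 133)
l(C) = 2*C (l(C) = C + C = 2*C)
l(-2065) - j(695) = 2*(-2065) - 1*133 = -4130 - 133 = -4263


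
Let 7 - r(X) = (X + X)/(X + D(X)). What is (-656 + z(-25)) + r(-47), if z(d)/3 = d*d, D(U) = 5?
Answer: 25699/21 ≈ 1223.8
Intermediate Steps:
z(d) = 3*d² (z(d) = 3*(d*d) = 3*d²)
r(X) = 7 - 2*X/(5 + X) (r(X) = 7 - (X + X)/(X + 5) = 7 - 2*X/(5 + X))
(-656 + z(-25)) + r(-47) = (-656 + 3*(-25)²) + 5*(7 - 47)/(5 - 47) = (-656 + 3*625) + 5*(-40)/(-42) = (-656 + 1875) + 5*(-1/42)*(-40) = 1219 + 100/21 = 25699/21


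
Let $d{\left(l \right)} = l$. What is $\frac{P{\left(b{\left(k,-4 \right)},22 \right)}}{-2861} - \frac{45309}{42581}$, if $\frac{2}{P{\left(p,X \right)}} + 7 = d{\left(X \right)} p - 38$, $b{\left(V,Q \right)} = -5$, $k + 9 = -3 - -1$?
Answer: $- \frac{1826583403}{1716614305} \approx -1.0641$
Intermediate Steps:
$k = -11$ ($k = -9 - 2 = -11$)
$P{\left(p,X \right)} = \frac{2}{-45 + X p}$ ($P{\left(p,X \right)} = \frac{2}{-7 + \left(X p - 38\right)} = \frac{2}{-7 + \left(-38 + X p\right)} = \frac{2}{-45 + X p}$)
$\frac{P{\left(b{\left(k,-4 \right)},22 \right)}}{-2861} - \frac{45309}{42581} = \frac{2 \frac{1}{-45 + 22 \left(-5\right)}}{-2861} - \frac{45309}{42581} = \frac{2}{-45 - 110} \left(- \frac{1}{2861}\right) - \frac{4119}{3871} = \frac{2}{-155} \left(- \frac{1}{2861}\right) - \frac{4119}{3871} = 2 \left(- \frac{1}{155}\right) \left(- \frac{1}{2861}\right) - \frac{4119}{3871} = \left(- \frac{2}{155}\right) \left(- \frac{1}{2861}\right) - \frac{4119}{3871} = \frac{2}{443455} - \frac{4119}{3871} = - \frac{1826583403}{1716614305}$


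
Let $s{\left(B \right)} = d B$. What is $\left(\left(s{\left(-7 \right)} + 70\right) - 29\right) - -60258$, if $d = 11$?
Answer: $60222$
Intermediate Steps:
$s{\left(B \right)} = 11 B$
$\left(\left(s{\left(-7 \right)} + 70\right) - 29\right) - -60258 = \left(\left(11 \left(-7\right) + 70\right) - 29\right) - -60258 = \left(\left(-77 + 70\right) - 29\right) + 60258 = \left(-7 - 29\right) + 60258 = -36 + 60258 = 60222$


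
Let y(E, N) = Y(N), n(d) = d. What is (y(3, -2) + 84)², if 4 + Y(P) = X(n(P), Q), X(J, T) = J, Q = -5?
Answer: 6084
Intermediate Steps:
Y(P) = -4 + P
y(E, N) = -4 + N
(y(3, -2) + 84)² = ((-4 - 2) + 84)² = (-6 + 84)² = 78² = 6084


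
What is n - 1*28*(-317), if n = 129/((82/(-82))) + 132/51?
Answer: 148743/17 ≈ 8749.6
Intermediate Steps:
n = -2149/17 (n = 129/((82*(-1/82))) + 132*(1/51) = 129/(-1) + 44/17 = 129*(-1) + 44/17 = -129 + 44/17 = -2149/17 ≈ -126.41)
n - 1*28*(-317) = -2149/17 - 1*28*(-317) = -2149/17 - 28*(-317) = -2149/17 + 8876 = 148743/17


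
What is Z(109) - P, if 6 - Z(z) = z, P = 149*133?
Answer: -19920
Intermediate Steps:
P = 19817
Z(z) = 6 - z
Z(109) - P = (6 - 1*109) - 1*19817 = (6 - 109) - 19817 = -103 - 19817 = -19920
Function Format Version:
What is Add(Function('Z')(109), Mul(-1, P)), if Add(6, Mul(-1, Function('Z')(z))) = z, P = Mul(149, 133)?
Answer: -19920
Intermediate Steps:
P = 19817
Function('Z')(z) = Add(6, Mul(-1, z))
Add(Function('Z')(109), Mul(-1, P)) = Add(Add(6, Mul(-1, 109)), Mul(-1, 19817)) = Add(Add(6, -109), -19817) = Add(-103, -19817) = -19920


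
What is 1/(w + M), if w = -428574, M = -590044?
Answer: -1/1018618 ≈ -9.8172e-7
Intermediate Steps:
1/(w + M) = 1/(-428574 - 590044) = 1/(-1018618) = -1/1018618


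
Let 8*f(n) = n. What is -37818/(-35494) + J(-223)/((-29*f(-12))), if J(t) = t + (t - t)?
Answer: -6270079/1543989 ≈ -4.0610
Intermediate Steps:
J(t) = t (J(t) = t + 0 = t)
f(n) = n/8
-37818/(-35494) + J(-223)/((-29*f(-12))) = -37818/(-35494) - 223/((-29*(-12)/8)) = -37818*(-1/35494) - 223/((-29*(-3/2))) = 18909/17747 - 223/87/2 = 18909/17747 - 223*2/87 = 18909/17747 - 446/87 = -6270079/1543989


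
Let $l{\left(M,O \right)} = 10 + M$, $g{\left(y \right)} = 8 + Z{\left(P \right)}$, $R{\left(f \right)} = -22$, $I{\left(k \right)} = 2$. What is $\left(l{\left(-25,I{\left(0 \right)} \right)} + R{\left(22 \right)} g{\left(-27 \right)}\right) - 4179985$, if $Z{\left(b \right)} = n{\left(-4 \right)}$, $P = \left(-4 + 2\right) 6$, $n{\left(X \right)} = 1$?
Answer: $-4180198$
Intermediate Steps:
$P = -12$ ($P = \left(-2\right) 6 = -12$)
$Z{\left(b \right)} = 1$
$g{\left(y \right)} = 9$ ($g{\left(y \right)} = 8 + 1 = 9$)
$\left(l{\left(-25,I{\left(0 \right)} \right)} + R{\left(22 \right)} g{\left(-27 \right)}\right) - 4179985 = \left(\left(10 - 25\right) - 198\right) - 4179985 = \left(-15 - 198\right) - 4179985 = -213 - 4179985 = -4180198$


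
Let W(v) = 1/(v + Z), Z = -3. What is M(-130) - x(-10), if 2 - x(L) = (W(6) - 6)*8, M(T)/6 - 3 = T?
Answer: -2428/3 ≈ -809.33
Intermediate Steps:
M(T) = 18 + 6*T
W(v) = 1/(-3 + v) (W(v) = 1/(v - 3) = 1/(-3 + v))
x(L) = 142/3 (x(L) = 2 - (1/(-3 + 6) - 6)*8 = 2 - (1/3 - 6)*8 = 2 - (-17)*8/3 = 2 - 1*(-136/3) = 2 + 136/3 = 142/3)
M(-130) - x(-10) = (18 + 6*(-130)) - 1*142/3 = (18 - 780) - 142/3 = -762 - 142/3 = -2428/3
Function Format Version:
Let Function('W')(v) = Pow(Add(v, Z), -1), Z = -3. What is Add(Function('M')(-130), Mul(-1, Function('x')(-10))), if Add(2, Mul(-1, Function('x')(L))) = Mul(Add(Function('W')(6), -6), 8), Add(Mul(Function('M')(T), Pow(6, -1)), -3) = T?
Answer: Rational(-2428, 3) ≈ -809.33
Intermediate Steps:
Function('M')(T) = Add(18, Mul(6, T))
Function('W')(v) = Pow(Add(-3, v), -1) (Function('W')(v) = Pow(Add(v, -3), -1) = Pow(Add(-3, v), -1))
Function('x')(L) = Rational(142, 3) (Function('x')(L) = Add(2, Mul(-1, Mul(Add(Pow(Add(-3, 6), -1), -6), 8))) = Add(2, Mul(-1, Mul(Add(Pow(3, -1), -6), 8))) = Add(2, Mul(-1, Mul(Add(Rational(1, 3), -6), 8))) = Add(2, Mul(-1, Mul(Rational(-17, 3), 8))) = Add(2, Mul(-1, Rational(-136, 3))) = Add(2, Rational(136, 3)) = Rational(142, 3))
Add(Function('M')(-130), Mul(-1, Function('x')(-10))) = Add(Add(18, Mul(6, -130)), Mul(-1, Rational(142, 3))) = Add(Add(18, -780), Rational(-142, 3)) = Add(-762, Rational(-142, 3)) = Rational(-2428, 3)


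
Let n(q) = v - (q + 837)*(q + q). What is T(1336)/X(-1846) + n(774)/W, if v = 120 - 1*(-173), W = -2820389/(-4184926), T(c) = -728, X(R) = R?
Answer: -67354849292838/18204329 ≈ -3.6999e+6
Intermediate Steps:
W = 2820389/4184926 (W = -2820389*(-1/4184926) = 2820389/4184926 ≈ 0.67394)
v = 293 (v = 120 + 173 = 293)
n(q) = 293 - 2*q*(837 + q) (n(q) = 293 - (q + 837)*(q + q) = 293 - (837 + q)*2*q = 293 - 2*q*(837 + q))
T(1336)/X(-1846) + n(774)/W = -728/(-1846) + (293 - 1674*774 - 2*774²)/(2820389/4184926) = -728*(-1/1846) + (293 - 1295676 - 2*599076)*(4184926/2820389) = 28/71 + (293 - 1295676 - 1198152)*(4184926/2820389) = 28/71 - 2493535*4184926/2820389 = 28/71 - 948659950310/256399 = -67354849292838/18204329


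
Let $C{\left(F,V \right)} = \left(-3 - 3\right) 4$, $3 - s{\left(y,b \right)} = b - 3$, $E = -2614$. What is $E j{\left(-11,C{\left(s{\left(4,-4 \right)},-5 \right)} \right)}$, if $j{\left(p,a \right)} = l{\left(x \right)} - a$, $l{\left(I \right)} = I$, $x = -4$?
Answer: $-52280$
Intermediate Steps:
$s{\left(y,b \right)} = 6 - b$ ($s{\left(y,b \right)} = 3 - \left(b - 3\right) = 3 - \left(-3 + b\right) = 6 - b$)
$C{\left(F,V \right)} = -24$ ($C{\left(F,V \right)} = \left(-6\right) 4 = -24$)
$j{\left(p,a \right)} = -4 - a$
$E j{\left(-11,C{\left(s{\left(4,-4 \right)},-5 \right)} \right)} = - 2614 \left(-4 - -24\right) = - 2614 \left(-4 + 24\right) = \left(-2614\right) 20 = -52280$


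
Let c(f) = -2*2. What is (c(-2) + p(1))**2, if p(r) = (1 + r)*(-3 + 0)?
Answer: 100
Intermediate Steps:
p(r) = -3 - 3*r (p(r) = (1 + r)*(-3) = -3 - 3*r)
c(f) = -4
(c(-2) + p(1))**2 = (-4 + (-3 - 3*1))**2 = (-4 + (-3 - 3))**2 = (-4 - 6)**2 = (-10)**2 = 100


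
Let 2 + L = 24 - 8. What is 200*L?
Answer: 2800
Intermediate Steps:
L = 14 (L = -2 + (24 - 8) = -2 + 16 = 14)
200*L = 200*14 = 2800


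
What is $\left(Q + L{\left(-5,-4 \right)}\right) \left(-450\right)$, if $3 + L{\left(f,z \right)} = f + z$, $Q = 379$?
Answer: $-165150$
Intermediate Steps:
$L{\left(f,z \right)} = -3 + f + z$ ($L{\left(f,z \right)} = -3 + \left(f + z\right) = -3 + f + z$)
$\left(Q + L{\left(-5,-4 \right)}\right) \left(-450\right) = \left(379 - 12\right) \left(-450\right) = 367 \left(-450\right) = -165150$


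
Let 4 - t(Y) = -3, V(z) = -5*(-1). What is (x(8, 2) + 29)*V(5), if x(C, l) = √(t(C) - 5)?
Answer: 145 + 5*√2 ≈ 152.07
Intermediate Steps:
V(z) = 5
t(Y) = 7 (t(Y) = 4 - 1*(-3) = 4 + 3 = 7)
x(C, l) = √2 (x(C, l) = √(7 - 5) = √2)
(x(8, 2) + 29)*V(5) = (√2 + 29)*5 = (29 + √2)*5 = 145 + 5*√2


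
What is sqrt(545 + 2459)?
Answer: 2*sqrt(751) ≈ 54.809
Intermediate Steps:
sqrt(545 + 2459) = sqrt(3004) = 2*sqrt(751)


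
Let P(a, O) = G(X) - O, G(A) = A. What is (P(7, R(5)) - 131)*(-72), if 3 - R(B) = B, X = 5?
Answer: 8928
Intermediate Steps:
R(B) = 3 - B
P(a, O) = 5 - O
(P(7, R(5)) - 131)*(-72) = ((5 - (3 - 1*5)) - 131)*(-72) = ((5 - (3 - 5)) - 131)*(-72) = ((5 - 1*(-2)) - 131)*(-72) = ((5 + 2) - 131)*(-72) = (7 - 131)*(-72) = -124*(-72) = 8928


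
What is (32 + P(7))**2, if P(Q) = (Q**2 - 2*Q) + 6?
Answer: 5329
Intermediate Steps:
P(Q) = 6 + Q**2 - 2*Q
(32 + P(7))**2 = (32 + (6 + 7**2 - 2*7))**2 = (32 + (6 + 49 - 14))**2 = (32 + 41)**2 = 73**2 = 5329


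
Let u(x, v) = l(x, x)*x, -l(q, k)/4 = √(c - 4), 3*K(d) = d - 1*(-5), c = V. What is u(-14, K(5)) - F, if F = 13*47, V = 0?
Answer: -611 + 112*I ≈ -611.0 + 112.0*I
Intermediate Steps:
c = 0
F = 611
K(d) = 5/3 + d/3 (K(d) = (d - 1*(-5))/3 = (d + 5)/3 = (5 + d)/3 = 5/3 + d/3)
l(q, k) = -8*I (l(q, k) = -4*√(0 - 4) = -8*I)
u(x, v) = -8*I*x (u(x, v) = (-8*I)*x = -8*I*x)
u(-14, K(5)) - F = -8*I*(-14) - 1*611 = 112*I - 611 = -611 + 112*I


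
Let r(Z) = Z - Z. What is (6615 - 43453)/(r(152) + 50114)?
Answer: -18419/25057 ≈ -0.73508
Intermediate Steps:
r(Z) = 0
(6615 - 43453)/(r(152) + 50114) = (6615 - 43453)/(0 + 50114) = -36838/50114 = -36838*1/50114 = -18419/25057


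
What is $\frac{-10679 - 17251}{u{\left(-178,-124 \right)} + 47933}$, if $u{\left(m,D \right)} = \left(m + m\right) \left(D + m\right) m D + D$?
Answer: $- \frac{27930}{2373052673} \approx -1.177 \cdot 10^{-5}$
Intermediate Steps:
$u{\left(m,D \right)} = D + 2 D m^{2} \left(D + m\right)$ ($u{\left(m,D \right)} = 2 m \left(D + m\right) m D + D = 2 m^{2} \left(D + m\right) D + D = 2 D m^{2} \left(D + m\right) + D = D + 2 D m^{2} \left(D + m\right)$)
$\frac{-10679 - 17251}{u{\left(-178,-124 \right)} + 47933} = \frac{-10679 - 17251}{- 124 \left(1 + 2 \left(-178\right)^{3} + 2 \left(-124\right) \left(-178\right)^{2}\right) + 47933} = - \frac{27930}{- 124 \left(1 + 2 \left(-5639752\right) + 2 \left(-124\right) 31684\right) + 47933} = - \frac{27930}{- 124 \left(1 - 11279504 - 7857632\right) + 47933} = - \frac{27930}{\left(-124\right) \left(-19137135\right) + 47933} = - \frac{27930}{2373004740 + 47933} = - \frac{27930}{2373052673}$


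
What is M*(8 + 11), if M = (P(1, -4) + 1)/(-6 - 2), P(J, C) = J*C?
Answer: 57/8 ≈ 7.1250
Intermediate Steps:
P(J, C) = C*J
M = 3/8 (M = (-4*1 + 1)/(-6 - 2) = (-4 + 1)/(-8) = -3*(-1/8) = 3/8 ≈ 0.37500)
M*(8 + 11) = 3*(8 + 11)/8 = (3/8)*19 = 57/8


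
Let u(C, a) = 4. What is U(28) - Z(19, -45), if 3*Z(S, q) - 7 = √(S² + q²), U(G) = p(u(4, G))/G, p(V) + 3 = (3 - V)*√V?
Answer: -211/84 - √2386/3 ≈ -18.794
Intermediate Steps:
p(V) = -3 + √V*(3 - V) (p(V) = -3 + (3 - V)*√V = -3 + √V*(3 - V))
U(G) = -5/G (U(G) = (-3 - 4^(3/2) + 3*√4)/G = (-3 - 1*8 + 3*2)/G = (-3 - 8 + 6)/G = -5/G)
Z(S, q) = 7/3 + √(S² + q²)/3
U(28) - Z(19, -45) = -5/28 - (7/3 + √(19² + (-45)²)/3) = -5*1/28 - (7/3 + √(361 + 2025)/3) = -5/28 - (7/3 + √2386/3) = -5/28 + (-7/3 - √2386/3) = -211/84 - √2386/3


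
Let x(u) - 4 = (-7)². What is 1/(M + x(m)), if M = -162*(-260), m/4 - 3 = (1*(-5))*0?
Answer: 1/42173 ≈ 2.3712e-5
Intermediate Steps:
m = 12 (m = 12 + 4*((1*(-5))*0) = 12 + 4*(-5*0) = 12 + 4*0 = 12 + 0 = 12)
x(u) = 53 (x(u) = 4 + (-7)² = 4 + 49 = 53)
M = 42120
1/(M + x(m)) = 1/(42120 + 53) = 1/42173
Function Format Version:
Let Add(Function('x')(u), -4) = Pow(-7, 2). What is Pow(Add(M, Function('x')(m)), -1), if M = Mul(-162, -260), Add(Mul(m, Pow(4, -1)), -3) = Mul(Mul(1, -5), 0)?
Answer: Rational(1, 42173) ≈ 2.3712e-5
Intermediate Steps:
m = 12 (m = Add(12, Mul(4, Mul(Mul(1, -5), 0))) = Add(12, Mul(4, Mul(-5, 0))) = Add(12, Mul(4, 0)) = Add(12, 0) = 12)
Function('x')(u) = 53 (Function('x')(u) = Add(4, Pow(-7, 2)) = Add(4, 49) = 53)
M = 42120
Pow(Add(M, Function('x')(m)), -1) = Pow(Add(42120, 53), -1) = Pow(42173, -1) = Rational(1, 42173)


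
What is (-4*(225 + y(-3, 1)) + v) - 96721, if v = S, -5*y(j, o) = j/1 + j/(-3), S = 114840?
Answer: 86087/5 ≈ 17217.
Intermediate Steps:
y(j, o) = -2*j/15 (y(j, o) = -(j/1 + j/(-3))/5 = -(j*1 + j*(-⅓))/5 = -(j - j/3)/5 = -2*j/15)
v = 114840
(-4*(225 + y(-3, 1)) + v) - 96721 = (-4*(225 - 2/15*(-3)) + 114840) - 96721 = (-4*(225 + ⅖) + 114840) - 96721 = (-4*1127/5 + 114840) - 96721 = (-4508/5 + 114840) - 96721 = 569692/5 - 96721 = 86087/5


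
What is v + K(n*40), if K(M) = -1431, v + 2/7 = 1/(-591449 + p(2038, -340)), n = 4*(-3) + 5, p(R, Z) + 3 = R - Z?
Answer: -5901932413/4123518 ≈ -1431.3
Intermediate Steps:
p(R, Z) = -3 + R - Z (p(R, Z) = -3 + (R - Z) = -3 + R - Z)
n = -7 (n = -12 + 5 = -7)
v = -1178155/4123518 (v = -2/7 + 1/(-591449 + (-3 + 2038 - 1*(-340))) = -2/7 + 1/(-591449 + (-3 + 2038 + 340)) = -2/7 + 1/(-591449 + 2375) = -2/7 + 1/(-589074) = -2/7 - 1/589074 = -1178155/4123518 ≈ -0.28572)
v + K(n*40) = -1178155/4123518 - 1431 = -5901932413/4123518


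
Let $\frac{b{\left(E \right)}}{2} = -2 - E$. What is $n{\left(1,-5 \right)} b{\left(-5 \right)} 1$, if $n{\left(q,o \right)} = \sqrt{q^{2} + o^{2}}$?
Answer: $6 \sqrt{26} \approx 30.594$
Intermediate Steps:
$b{\left(E \right)} = -4 - 2 E$ ($b{\left(E \right)} = 2 \left(-2 - E\right) = -4 - 2 E$)
$n{\left(q,o \right)} = \sqrt{o^{2} + q^{2}}$
$n{\left(1,-5 \right)} b{\left(-5 \right)} 1 = \sqrt{\left(-5\right)^{2} + 1^{2}} \left(-4 - -10\right) 1 = \sqrt{25 + 1} \left(-4 + 10\right) 1 = \sqrt{26} \cdot 6 \cdot 1 = 6 \sqrt{26} \cdot 1 = 6 \sqrt{26}$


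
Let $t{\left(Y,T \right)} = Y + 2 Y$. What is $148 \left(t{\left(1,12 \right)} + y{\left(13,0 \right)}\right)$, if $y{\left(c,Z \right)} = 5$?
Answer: $1184$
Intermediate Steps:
$t{\left(Y,T \right)} = 3 Y$
$148 \left(t{\left(1,12 \right)} + y{\left(13,0 \right)}\right) = 148 \left(3 \cdot 1 + 5\right) = 148 \left(3 + 5\right) = 148 \cdot 8 = 1184$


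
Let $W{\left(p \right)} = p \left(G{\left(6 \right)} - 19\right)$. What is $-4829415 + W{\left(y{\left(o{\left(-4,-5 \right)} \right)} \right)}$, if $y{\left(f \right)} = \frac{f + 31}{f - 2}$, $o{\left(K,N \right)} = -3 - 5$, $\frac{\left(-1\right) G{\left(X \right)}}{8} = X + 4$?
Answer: $- \frac{48291873}{10} \approx -4.8292 \cdot 10^{6}$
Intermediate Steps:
$G{\left(X \right)} = -32 - 8 X$ ($G{\left(X \right)} = - 8 \left(X + 4\right) = - 8 \left(4 + X\right) = -32 - 8 X$)
$o{\left(K,N \right)} = -8$ ($o{\left(K,N \right)} = -3 - 5 = -8$)
$y{\left(f \right)} = \frac{31 + f}{-2 + f}$
$W{\left(p \right)} = - 99 p$ ($W{\left(p \right)} = p \left(\left(-32 - 48\right) - 19\right) = p \left(-80 - 19\right) = p \left(-99\right) = - 99 p$)
$-4829415 + W{\left(y{\left(o{\left(-4,-5 \right)} \right)} \right)} = -4829415 - 99 \frac{31 - 8}{-2 - 8} = -4829415 - 99 \frac{1}{-10} \cdot 23 = -4829415 - 99 \left(\left(- \frac{1}{10}\right) 23\right) = -4829415 - - \frac{2277}{10} = -4829415 + \frac{2277}{10} = - \frac{48291873}{10}$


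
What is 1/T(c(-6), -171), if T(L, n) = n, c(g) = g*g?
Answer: -1/171 ≈ -0.0058480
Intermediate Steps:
c(g) = g²
1/T(c(-6), -171) = 1/(-171) = -1/171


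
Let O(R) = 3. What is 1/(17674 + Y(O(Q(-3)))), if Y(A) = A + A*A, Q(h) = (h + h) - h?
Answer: 1/17686 ≈ 5.6542e-5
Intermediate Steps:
Q(h) = h (Q(h) = 2*h - h = h)
Y(A) = A + A²
1/(17674 + Y(O(Q(-3)))) = 1/(17674 + 3*(1 + 3)) = 1/(17674 + 3*4) = 1/(17674 + 12) = 1/17686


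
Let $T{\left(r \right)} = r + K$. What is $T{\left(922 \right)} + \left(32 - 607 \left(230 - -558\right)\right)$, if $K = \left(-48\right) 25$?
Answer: $-478562$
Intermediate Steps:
$K = -1200$
$T{\left(r \right)} = -1200 + r$ ($T{\left(r \right)} = r - 1200 = -1200 + r$)
$T{\left(922 \right)} + \left(32 - 607 \left(230 - -558\right)\right) = \left(-1200 + 922\right) + \left(32 - 607 \left(230 - -558\right)\right) = -278 + \left(32 - 607 \left(230 + 558\right)\right) = -278 + \left(32 - 478316\right) = -278 - 478284 = -478562$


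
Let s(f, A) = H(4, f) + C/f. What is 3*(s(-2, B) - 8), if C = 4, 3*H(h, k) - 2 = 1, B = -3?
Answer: -27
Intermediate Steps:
H(h, k) = 1 (H(h, k) = ⅔ + (⅓)*1 = ⅔ + ⅓ = 1)
s(f, A) = 1 + 4/f
3*(s(-2, B) - 8) = 3*((4 - 2)/(-2) - 8) = 3*(-½*2 - 8) = 3*(-1 - 8) = 3*(-9) = -27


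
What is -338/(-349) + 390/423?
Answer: 93028/49209 ≈ 1.8905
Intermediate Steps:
-338/(-349) + 390/423 = -338*(-1/349) + 390*(1/423) = 338/349 + 130/141 = 93028/49209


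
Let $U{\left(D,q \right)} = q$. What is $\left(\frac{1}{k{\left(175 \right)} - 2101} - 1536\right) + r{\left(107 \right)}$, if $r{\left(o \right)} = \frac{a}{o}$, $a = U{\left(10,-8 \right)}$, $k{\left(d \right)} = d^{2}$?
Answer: $- \frac{4688204533}{3052068} \approx -1536.1$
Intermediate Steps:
$a = -8$
$r{\left(o \right)} = - \frac{8}{o}$
$\left(\frac{1}{k{\left(175 \right)} - 2101} - 1536\right) + r{\left(107 \right)} = \left(\frac{1}{175^{2} - 2101} - 1536\right) - \frac{8}{107} = \left(\frac{1}{30625 - 2101} - 1536\right) - \frac{8}{107} = \left(\frac{1}{28524} - 1536\right) - \frac{8}{107} = - \frac{43812863}{28524} - \frac{8}{107} = - \frac{4688204533}{3052068}$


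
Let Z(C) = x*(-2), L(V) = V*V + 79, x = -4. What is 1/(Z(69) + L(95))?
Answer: 1/9112 ≈ 0.00010975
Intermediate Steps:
L(V) = 79 + V² (L(V) = V² + 79 = 79 + V²)
Z(C) = 8 (Z(C) = -4*(-2) = 8)
1/(Z(69) + L(95)) = 1/(8 + (79 + 95²)) = 1/(8 + (79 + 9025)) = 1/(8 + 9104) = 1/9112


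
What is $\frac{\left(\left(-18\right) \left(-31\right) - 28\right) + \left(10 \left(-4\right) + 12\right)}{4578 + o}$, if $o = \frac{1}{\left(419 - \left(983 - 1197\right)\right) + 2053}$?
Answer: $\frac{1348372}{12296509} \approx 0.10965$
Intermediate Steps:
$o = \frac{1}{2686}$ ($o = \frac{1}{\left(419 - \left(983 - 1197\right)\right) + 2053} = \frac{1}{\left(419 - -214\right) + 2053} = \frac{1}{\left(419 + 214\right) + 2053} = \frac{1}{633 + 2053} = \frac{1}{2686} \approx 0.0003723$)
$\frac{\left(\left(-18\right) \left(-31\right) - 28\right) + \left(10 \left(-4\right) + 12\right)}{4578 + o} = \frac{\left(\left(-18\right) \left(-31\right) - 28\right) + \left(10 \left(-4\right) + 12\right)}{4578 + \frac{1}{2686}} = \frac{\left(558 - 28\right) + \left(-40 + 12\right)}{\frac{12296509}{2686}} = \left(530 - 28\right) \frac{2686}{12296509} = 502 \cdot \frac{2686}{12296509} = \frac{1348372}{12296509}$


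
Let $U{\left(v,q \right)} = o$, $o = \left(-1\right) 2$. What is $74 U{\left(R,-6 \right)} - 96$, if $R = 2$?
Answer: $-244$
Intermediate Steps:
$o = -2$
$U{\left(v,q \right)} = -2$
$74 U{\left(R,-6 \right)} - 96 = 74 \left(-2\right) - 96 = -148 - 96 = -244$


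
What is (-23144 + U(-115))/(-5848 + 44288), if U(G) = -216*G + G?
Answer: 51/1240 ≈ 0.041129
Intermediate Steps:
U(G) = -215*G
(-23144 + U(-115))/(-5848 + 44288) = (-23144 - 215*(-115))/(-5848 + 44288) = (-23144 + 24725)/38440 = 1581*(1/38440) = 51/1240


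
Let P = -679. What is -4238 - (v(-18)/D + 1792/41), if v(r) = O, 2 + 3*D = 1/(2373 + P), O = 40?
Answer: -195417790/46289 ≈ -4221.7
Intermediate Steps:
D = -1129/1694 (D = -2/3 + 1/(3*(2373 - 679)) = -2/3 + (1/3)/1694 = -2/3 + (1/3)*(1/1694) = -2/3 + 1/5082 = -1129/1694 ≈ -0.66647)
v(r) = 40
-4238 - (v(-18)/D + 1792/41) = -4238 - (40/(-1129/1694) + 1792/41) = -4238 - (40*(-1694/1129) + 1792*(1/41)) = -4238 - (-67760/1129 + 1792/41) = -4238 - 1*(-754992/46289) = -4238 + 754992/46289 = -195417790/46289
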